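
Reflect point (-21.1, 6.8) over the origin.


Reflection over origin: (x,y) -> (-x,-y)
(-21.1, 6.8) -> (21.1, -6.8)

(21.1, -6.8)


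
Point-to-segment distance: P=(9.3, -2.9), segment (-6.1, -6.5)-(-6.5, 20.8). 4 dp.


Project P onto AB: t = 0.1236 (clamped to [0,1])
Closest point on segment: (-6.1494, -3.1264)
Distance: 15.4511

15.4511


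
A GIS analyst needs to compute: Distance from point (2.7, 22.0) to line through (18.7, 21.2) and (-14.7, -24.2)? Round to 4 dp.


|cross product| = 753.12
|line direction| = sqrt(3176.72) = 56.3624
Distance = 753.12/sqrt(3176.72) = 13.3621

13.3621


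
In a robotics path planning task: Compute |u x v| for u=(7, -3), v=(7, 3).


|u x v| = |7*3 - (-3)*7|
= |21 - (-21)| = 42

42


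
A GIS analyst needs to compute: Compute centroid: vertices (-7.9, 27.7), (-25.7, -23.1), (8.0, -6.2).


Centroid = ((x_A+x_B+x_C)/3, (y_A+y_B+y_C)/3)
= (((-7.9)+(-25.7)+8)/3, (27.7+(-23.1)+(-6.2))/3)
= (-8.5333, -0.5333)

(-8.5333, -0.5333)


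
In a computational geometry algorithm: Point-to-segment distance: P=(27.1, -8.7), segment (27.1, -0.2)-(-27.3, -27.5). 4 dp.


Project P onto AB: t = 0.0626 (clamped to [0,1])
Closest point on segment: (23.6925, -1.91)
Distance: 7.597

7.597


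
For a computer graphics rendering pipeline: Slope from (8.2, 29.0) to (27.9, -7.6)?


slope = (y2-y1)/(x2-x1) = ((-7.6)-29)/(27.9-8.2) = (-36.6)/19.7 = -1.8579

-1.8579


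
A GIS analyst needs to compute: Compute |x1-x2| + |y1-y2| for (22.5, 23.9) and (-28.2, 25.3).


|22.5-(-28.2)| + |23.9-25.3| = 50.7 + 1.4 = 52.1

52.1


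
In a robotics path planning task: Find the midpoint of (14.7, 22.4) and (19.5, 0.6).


M = ((14.7+19.5)/2, (22.4+0.6)/2)
= (17.1, 11.5)

(17.1, 11.5)


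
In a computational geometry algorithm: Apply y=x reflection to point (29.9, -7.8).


Reflection over y=x: (x,y) -> (y,x)
(29.9, -7.8) -> (-7.8, 29.9)

(-7.8, 29.9)


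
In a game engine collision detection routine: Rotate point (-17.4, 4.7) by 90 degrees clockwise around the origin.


90° CW: (x,y) -> (y, -x)
(-17.4,4.7) -> (4.7, 17.4)

(4.7, 17.4)


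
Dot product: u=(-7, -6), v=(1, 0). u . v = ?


u . v = u_x*v_x + u_y*v_y = (-7)*1 + (-6)*0
= (-7) + 0 = -7

-7


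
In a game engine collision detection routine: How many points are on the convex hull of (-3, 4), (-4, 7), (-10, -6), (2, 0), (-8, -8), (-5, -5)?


Convex hull vertices (CCW): (-10, -6), (-8, -8), (2, 0), (-4, 7)
Count = 4

4


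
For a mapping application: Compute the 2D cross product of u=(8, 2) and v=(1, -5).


u x v = u_x*v_y - u_y*v_x = 8*(-5) - 2*1
= (-40) - 2 = -42

-42


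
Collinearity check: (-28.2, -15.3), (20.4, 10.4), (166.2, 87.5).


Cross product: (20.4-(-28.2))*(87.5-(-15.3)) - (10.4-(-15.3))*(166.2-(-28.2))
= 0

Yes, collinear


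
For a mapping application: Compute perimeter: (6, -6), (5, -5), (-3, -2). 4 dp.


Sides: (6, -6)->(5, -5): sqrt(2) = 1.414214, (5, -5)->(-3, -2): sqrt(73) = 8.544004, (-3, -2)->(6, -6): sqrt(97) = 9.848858
Sum = 19.807076
Perimeter = 19.8071

19.8071


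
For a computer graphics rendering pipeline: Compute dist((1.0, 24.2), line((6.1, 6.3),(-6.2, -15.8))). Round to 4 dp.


|cross product| = 332.88
|line direction| = sqrt(639.7) = 25.2923
Distance = 332.88/sqrt(639.7) = 13.1613

13.1613


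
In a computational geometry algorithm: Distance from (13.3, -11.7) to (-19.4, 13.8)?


dx=-32.7, dy=25.5
d^2 = (-32.7)^2 + 25.5^2 = 1719.54
d = sqrt(1719.54) = 41.4673

41.4673


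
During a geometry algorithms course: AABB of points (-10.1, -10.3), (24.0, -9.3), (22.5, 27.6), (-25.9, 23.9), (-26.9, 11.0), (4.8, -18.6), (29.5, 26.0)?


x range: [-26.9, 29.5]
y range: [-18.6, 27.6]
Bounding box: (-26.9,-18.6) to (29.5,27.6)

(-26.9,-18.6) to (29.5,27.6)


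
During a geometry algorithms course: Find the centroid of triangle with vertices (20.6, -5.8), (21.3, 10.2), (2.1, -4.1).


Centroid = ((x_A+x_B+x_C)/3, (y_A+y_B+y_C)/3)
= ((20.6+21.3+2.1)/3, ((-5.8)+10.2+(-4.1))/3)
= (14.6667, 0.1)

(14.6667, 0.1)


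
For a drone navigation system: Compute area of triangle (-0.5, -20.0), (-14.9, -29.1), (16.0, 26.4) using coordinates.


Area = |x_A(y_B-y_C) + x_B(y_C-y_A) + x_C(y_A-y_B)|/2
= |27.75 + (-691.36) + 145.6|/2
= 518.01/2 = 259.005

259.005


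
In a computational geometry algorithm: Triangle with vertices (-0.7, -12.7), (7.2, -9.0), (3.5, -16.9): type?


Side lengths squared: AB^2=76.1, BC^2=76.1, CA^2=35.28
Sorted: [35.28, 76.1, 76.1]
By sides: Isosceles, By angles: Acute

Isosceles, Acute


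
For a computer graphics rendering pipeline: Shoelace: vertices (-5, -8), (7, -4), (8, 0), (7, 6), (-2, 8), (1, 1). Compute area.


Shoelace sum: ((-5)*(-4) - 7*(-8)) + (7*0 - 8*(-4)) + (8*6 - 7*0) + (7*8 - (-2)*6) + ((-2)*1 - 1*8) + (1*(-8) - (-5)*1)
= 211
Area = |211|/2 = 105.5

105.5


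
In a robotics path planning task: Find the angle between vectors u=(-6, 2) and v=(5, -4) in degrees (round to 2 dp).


u.v = -38, |u| = sqrt(40) = 6.3246, |v| = sqrt(41) = 6.4031
cos(theta) = u.v/(|u||v|) = -38/sqrt(1640) = -0.938343
theta = acos(-0.938343) = 159.78 degrees

159.78 degrees


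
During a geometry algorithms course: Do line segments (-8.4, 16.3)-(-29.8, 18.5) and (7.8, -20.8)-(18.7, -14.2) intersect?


Cross products: d1=511.31, d2=676.53, d3=758.3, d4=593.08
d1*d2 < 0 and d3*d4 < 0? no

No, they don't intersect


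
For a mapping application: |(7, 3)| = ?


|u| = sqrt(7^2 + 3^2) = sqrt(58) = 7.6158

7.6158


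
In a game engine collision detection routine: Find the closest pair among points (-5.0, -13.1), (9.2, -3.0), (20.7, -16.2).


d(P0,P1) = 17.4256, d(P0,P2) = 25.8863, d(P1,P2) = 17.5069
Closest: P0 and P1

Closest pair: (-5.0, -13.1) and (9.2, -3.0), distance = 17.4256


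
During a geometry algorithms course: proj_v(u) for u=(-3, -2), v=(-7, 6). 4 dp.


u.v = 9, |v| = sqrt(85) = 9.2195
Scalar projection = u.v / |v| = 9 / sqrt(85) = 0.9762

0.9762


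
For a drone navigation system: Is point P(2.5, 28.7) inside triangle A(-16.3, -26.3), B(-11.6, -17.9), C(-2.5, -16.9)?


Cross products: AB x AP = 100.58, BC x BP = 409.96, CA x CP = -582.28
All same sign? no

No, outside


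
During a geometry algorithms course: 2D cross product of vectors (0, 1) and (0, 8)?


u x v = u_x*v_y - u_y*v_x = 0*8 - 1*0
= 0 - 0 = 0

0


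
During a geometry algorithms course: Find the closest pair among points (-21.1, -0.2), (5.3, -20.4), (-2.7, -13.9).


d(P0,P1) = 33.2415, d(P0,P2) = 22.9401, d(P1,P2) = 10.3078
Closest: P1 and P2

Closest pair: (5.3, -20.4) and (-2.7, -13.9), distance = 10.3078


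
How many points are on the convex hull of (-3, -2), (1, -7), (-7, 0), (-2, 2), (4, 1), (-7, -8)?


Convex hull vertices (CCW): (-7, -8), (1, -7), (4, 1), (-2, 2), (-7, 0)
Count = 5

5


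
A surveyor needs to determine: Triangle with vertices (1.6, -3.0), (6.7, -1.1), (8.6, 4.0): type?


Side lengths squared: AB^2=29.62, BC^2=29.62, CA^2=98
Sorted: [29.62, 29.62, 98]
By sides: Isosceles, By angles: Obtuse

Isosceles, Obtuse


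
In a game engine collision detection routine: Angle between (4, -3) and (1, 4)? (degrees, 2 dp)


u.v = -8, |u| = sqrt(25) = 5, |v| = sqrt(17) = 4.1231
cos(theta) = u.v/(|u||v|) = -8/sqrt(425) = -0.388057
theta = acos(-0.388057) = 112.83 degrees

112.83 degrees


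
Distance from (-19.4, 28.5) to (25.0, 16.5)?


dx=44.4, dy=-12
d^2 = 44.4^2 + (-12)^2 = 2115.36
d = sqrt(2115.36) = 45.993

45.993


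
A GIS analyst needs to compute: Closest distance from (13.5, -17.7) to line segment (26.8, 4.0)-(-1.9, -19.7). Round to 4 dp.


Project P onto AB: t = 0.6468 (clamped to [0,1])
Closest point on segment: (8.2382, -11.3281)
Distance: 8.2637

8.2637


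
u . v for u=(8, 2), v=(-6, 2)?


u . v = u_x*v_x + u_y*v_y = 8*(-6) + 2*2
= (-48) + 4 = -44

-44


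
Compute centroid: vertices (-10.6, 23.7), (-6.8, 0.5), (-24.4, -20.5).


Centroid = ((x_A+x_B+x_C)/3, (y_A+y_B+y_C)/3)
= (((-10.6)+(-6.8)+(-24.4))/3, (23.7+0.5+(-20.5))/3)
= (-13.9333, 1.2333)

(-13.9333, 1.2333)


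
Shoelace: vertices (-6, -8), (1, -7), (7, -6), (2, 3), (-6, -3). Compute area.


Shoelace sum: ((-6)*(-7) - 1*(-8)) + (1*(-6) - 7*(-7)) + (7*3 - 2*(-6)) + (2*(-3) - (-6)*3) + ((-6)*(-8) - (-6)*(-3))
= 168
Area = |168|/2 = 84

84


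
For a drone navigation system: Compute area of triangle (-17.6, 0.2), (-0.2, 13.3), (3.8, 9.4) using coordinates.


Area = |x_A(y_B-y_C) + x_B(y_C-y_A) + x_C(y_A-y_B)|/2
= |(-68.64) + (-1.84) + (-49.78)|/2
= 120.26/2 = 60.13

60.13


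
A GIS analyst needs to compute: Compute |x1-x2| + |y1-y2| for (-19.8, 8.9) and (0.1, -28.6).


|(-19.8)-0.1| + |8.9-(-28.6)| = 19.9 + 37.5 = 57.4

57.4


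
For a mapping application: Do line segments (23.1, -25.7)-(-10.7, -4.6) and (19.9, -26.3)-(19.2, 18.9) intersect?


Cross products: d1=-145.06, d2=1367.93, d3=87.8, d4=-1425.19
d1*d2 < 0 and d3*d4 < 0? yes

Yes, they intersect


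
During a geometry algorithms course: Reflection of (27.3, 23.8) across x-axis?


Reflection over x-axis: (x,y) -> (x,-y)
(27.3, 23.8) -> (27.3, -23.8)

(27.3, -23.8)


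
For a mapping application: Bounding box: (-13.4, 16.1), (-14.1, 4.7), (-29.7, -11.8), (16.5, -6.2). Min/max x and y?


x range: [-29.7, 16.5]
y range: [-11.8, 16.1]
Bounding box: (-29.7,-11.8) to (16.5,16.1)

(-29.7,-11.8) to (16.5,16.1)


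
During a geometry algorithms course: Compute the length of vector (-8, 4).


|u| = sqrt((-8)^2 + 4^2) = sqrt(80) = 8.9443

8.9443


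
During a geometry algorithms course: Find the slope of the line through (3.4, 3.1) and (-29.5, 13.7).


slope = (y2-y1)/(x2-x1) = (13.7-3.1)/((-29.5)-3.4) = 10.6/(-32.9) = -0.3222

-0.3222


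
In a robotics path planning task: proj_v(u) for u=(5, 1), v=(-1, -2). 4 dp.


u.v = -7, |v| = sqrt(5) = 2.2361
Scalar projection = u.v / |v| = -7 / sqrt(5) = -3.1305

-3.1305


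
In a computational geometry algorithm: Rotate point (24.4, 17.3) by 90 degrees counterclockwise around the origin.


90° CCW: (x,y) -> (-y, x)
(24.4,17.3) -> (-17.3, 24.4)

(-17.3, 24.4)


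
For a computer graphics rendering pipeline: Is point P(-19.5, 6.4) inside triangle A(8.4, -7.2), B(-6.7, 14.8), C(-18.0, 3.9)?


Cross products: AB x AP = 408.44, BC x BP = -44.6, CA x CP = 49.35
All same sign? no

No, outside


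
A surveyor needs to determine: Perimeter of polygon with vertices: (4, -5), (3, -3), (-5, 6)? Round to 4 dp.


Sides: (4, -5)->(3, -3): sqrt(5) = 2.236068, (3, -3)->(-5, 6): sqrt(145) = 12.041595, (-5, 6)->(4, -5): sqrt(202) = 14.21267
Sum = 28.490333
Perimeter = 28.4903

28.4903


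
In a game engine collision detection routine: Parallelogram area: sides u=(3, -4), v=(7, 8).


|u x v| = |3*8 - (-4)*7|
= |24 - (-28)| = 52

52


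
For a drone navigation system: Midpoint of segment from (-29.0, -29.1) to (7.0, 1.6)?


M = (((-29)+7)/2, ((-29.1)+1.6)/2)
= (-11, -13.75)

(-11, -13.75)


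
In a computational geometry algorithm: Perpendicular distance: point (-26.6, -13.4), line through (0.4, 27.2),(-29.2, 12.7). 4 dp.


|cross product| = 810.26
|line direction| = sqrt(1086.41) = 32.9607
Distance = 810.26/sqrt(1086.41) = 24.5826

24.5826


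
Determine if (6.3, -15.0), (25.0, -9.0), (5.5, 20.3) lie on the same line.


Cross product: (25-6.3)*(20.3-(-15)) - ((-9)-(-15))*(5.5-6.3)
= 664.91

No, not collinear


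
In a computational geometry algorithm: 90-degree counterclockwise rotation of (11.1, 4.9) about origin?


90° CCW: (x,y) -> (-y, x)
(11.1,4.9) -> (-4.9, 11.1)

(-4.9, 11.1)


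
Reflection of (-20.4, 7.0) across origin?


Reflection over origin: (x,y) -> (-x,-y)
(-20.4, 7) -> (20.4, -7)

(20.4, -7)


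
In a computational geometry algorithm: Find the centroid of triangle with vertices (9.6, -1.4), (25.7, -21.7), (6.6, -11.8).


Centroid = ((x_A+x_B+x_C)/3, (y_A+y_B+y_C)/3)
= ((9.6+25.7+6.6)/3, ((-1.4)+(-21.7)+(-11.8))/3)
= (13.9667, -11.6333)

(13.9667, -11.6333)


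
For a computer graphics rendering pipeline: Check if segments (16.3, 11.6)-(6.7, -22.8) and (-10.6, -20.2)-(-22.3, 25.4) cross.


Cross products: d1=-1598.7, d2=-758.46, d3=-620.08, d4=-1460.32
d1*d2 < 0 and d3*d4 < 0? no

No, they don't intersect


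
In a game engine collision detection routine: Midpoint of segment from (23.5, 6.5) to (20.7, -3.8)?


M = ((23.5+20.7)/2, (6.5+(-3.8))/2)
= (22.1, 1.35)

(22.1, 1.35)


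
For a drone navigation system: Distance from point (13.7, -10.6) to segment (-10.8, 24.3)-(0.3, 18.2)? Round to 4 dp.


Project P onto AB: t = 1 (clamped to [0,1])
Closest point on segment: (0.3, 18.2)
Distance: 31.7648

31.7648


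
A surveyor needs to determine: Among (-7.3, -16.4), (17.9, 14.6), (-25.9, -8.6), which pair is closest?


d(P0,P1) = 39.9505, d(P0,P2) = 20.1693, d(P1,P2) = 49.5649
Closest: P0 and P2

Closest pair: (-7.3, -16.4) and (-25.9, -8.6), distance = 20.1693


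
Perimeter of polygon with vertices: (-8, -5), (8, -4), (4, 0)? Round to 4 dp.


Sides: (-8, -5)->(8, -4): sqrt(257) = 16.03122, (8, -4)->(4, 0): sqrt(32) = 5.656854, (4, 0)->(-8, -5): sqrt(169) = 13
Sum = 34.688074
Perimeter = 34.6881

34.6881


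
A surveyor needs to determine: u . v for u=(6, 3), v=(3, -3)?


u . v = u_x*v_x + u_y*v_y = 6*3 + 3*(-3)
= 18 + (-9) = 9

9


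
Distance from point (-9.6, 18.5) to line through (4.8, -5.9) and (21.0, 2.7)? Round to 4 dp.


|cross product| = 519.12
|line direction| = sqrt(336.4) = 18.3412
Distance = 519.12/sqrt(336.4) = 28.3035

28.3035


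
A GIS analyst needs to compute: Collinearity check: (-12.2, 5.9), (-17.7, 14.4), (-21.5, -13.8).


Cross product: ((-17.7)-(-12.2))*((-13.8)-5.9) - (14.4-5.9)*((-21.5)-(-12.2))
= 187.4

No, not collinear


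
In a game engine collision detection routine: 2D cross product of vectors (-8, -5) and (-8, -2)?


u x v = u_x*v_y - u_y*v_x = (-8)*(-2) - (-5)*(-8)
= 16 - 40 = -24

-24


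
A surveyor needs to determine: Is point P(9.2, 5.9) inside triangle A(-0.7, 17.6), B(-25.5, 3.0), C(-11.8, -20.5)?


Cross products: AB x AP = 434.7, BC x BP = 855.18, CA x CP = -507.06
All same sign? no

No, outside


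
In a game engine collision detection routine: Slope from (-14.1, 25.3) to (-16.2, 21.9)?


slope = (y2-y1)/(x2-x1) = (21.9-25.3)/((-16.2)-(-14.1)) = (-3.4)/(-2.1) = 1.619

1.619


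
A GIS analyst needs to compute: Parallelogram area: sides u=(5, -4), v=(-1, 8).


|u x v| = |5*8 - (-4)*(-1)|
= |40 - 4| = 36

36


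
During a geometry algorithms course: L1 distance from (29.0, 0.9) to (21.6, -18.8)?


|29-21.6| + |0.9-(-18.8)| = 7.4 + 19.7 = 27.1

27.1


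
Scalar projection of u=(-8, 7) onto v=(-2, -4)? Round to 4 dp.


u.v = -12, |v| = sqrt(20) = 4.4721
Scalar projection = u.v / |v| = -12 / sqrt(20) = -2.6833

-2.6833


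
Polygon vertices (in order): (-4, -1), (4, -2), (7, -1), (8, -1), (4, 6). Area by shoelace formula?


Shoelace sum: ((-4)*(-2) - 4*(-1)) + (4*(-1) - 7*(-2)) + (7*(-1) - 8*(-1)) + (8*6 - 4*(-1)) + (4*(-1) - (-4)*6)
= 95
Area = |95|/2 = 47.5

47.5


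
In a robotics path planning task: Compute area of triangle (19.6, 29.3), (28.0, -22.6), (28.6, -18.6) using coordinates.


Area = |x_A(y_B-y_C) + x_B(y_C-y_A) + x_C(y_A-y_B)|/2
= |(-78.4) + (-1341.2) + 1484.34|/2
= 64.74/2 = 32.37

32.37


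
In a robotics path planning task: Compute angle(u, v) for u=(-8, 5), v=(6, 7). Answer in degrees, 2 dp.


u.v = -13, |u| = sqrt(89) = 9.434, |v| = sqrt(85) = 9.2195
cos(theta) = u.v/(|u||v|) = -13/sqrt(7565) = -0.149465
theta = acos(-0.149465) = 98.6 degrees

98.6 degrees


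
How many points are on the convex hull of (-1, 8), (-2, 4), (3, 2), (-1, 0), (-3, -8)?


Convex hull vertices (CCW): (-3, -8), (3, 2), (-1, 8), (-2, 4)
Count = 4

4


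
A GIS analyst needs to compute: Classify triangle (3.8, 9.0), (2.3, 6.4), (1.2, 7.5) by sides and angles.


Side lengths squared: AB^2=9.01, BC^2=2.42, CA^2=9.01
Sorted: [2.42, 9.01, 9.01]
By sides: Isosceles, By angles: Acute

Isosceles, Acute


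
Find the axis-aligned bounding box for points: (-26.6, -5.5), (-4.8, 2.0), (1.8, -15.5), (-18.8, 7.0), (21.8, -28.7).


x range: [-26.6, 21.8]
y range: [-28.7, 7]
Bounding box: (-26.6,-28.7) to (21.8,7)

(-26.6,-28.7) to (21.8,7)


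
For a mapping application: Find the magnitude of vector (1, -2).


|u| = sqrt(1^2 + (-2)^2) = sqrt(5) = 2.2361

2.2361


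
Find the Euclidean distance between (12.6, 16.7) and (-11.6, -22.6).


dx=-24.2, dy=-39.3
d^2 = (-24.2)^2 + (-39.3)^2 = 2130.13
d = sqrt(2130.13) = 46.1533

46.1533


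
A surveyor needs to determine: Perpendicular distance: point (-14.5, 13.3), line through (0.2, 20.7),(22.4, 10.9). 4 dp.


|cross product| = 308.34
|line direction| = sqrt(588.88) = 24.2668
Distance = 308.34/sqrt(588.88) = 12.7062

12.7062


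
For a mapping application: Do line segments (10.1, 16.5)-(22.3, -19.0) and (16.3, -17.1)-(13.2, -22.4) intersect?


Cross products: d1=-137.02, d2=37.69, d3=-189.82, d4=-364.53
d1*d2 < 0 and d3*d4 < 0? no

No, they don't intersect


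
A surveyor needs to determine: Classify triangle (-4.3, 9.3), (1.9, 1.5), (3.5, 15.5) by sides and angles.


Side lengths squared: AB^2=99.28, BC^2=198.56, CA^2=99.28
Sorted: [99.28, 99.28, 198.56]
By sides: Isosceles, By angles: Right

Isosceles, Right


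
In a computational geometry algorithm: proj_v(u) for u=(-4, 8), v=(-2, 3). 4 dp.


u.v = 32, |v| = sqrt(13) = 3.6056
Scalar projection = u.v / |v| = 32 / sqrt(13) = 8.8752

8.8752


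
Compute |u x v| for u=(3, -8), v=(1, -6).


|u x v| = |3*(-6) - (-8)*1|
= |(-18) - (-8)| = 10

10


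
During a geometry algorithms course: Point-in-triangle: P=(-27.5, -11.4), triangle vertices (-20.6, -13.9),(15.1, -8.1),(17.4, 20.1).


Cross products: AB x AP = 129.27, BC x BP = 1193.73, CA x CP = -329.6
All same sign? no

No, outside


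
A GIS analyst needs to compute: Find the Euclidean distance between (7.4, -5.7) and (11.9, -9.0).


dx=4.5, dy=-3.3
d^2 = 4.5^2 + (-3.3)^2 = 31.14
d = sqrt(31.14) = 5.5803

5.5803


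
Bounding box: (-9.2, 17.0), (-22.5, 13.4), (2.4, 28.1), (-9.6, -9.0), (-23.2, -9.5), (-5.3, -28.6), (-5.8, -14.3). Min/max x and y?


x range: [-23.2, 2.4]
y range: [-28.6, 28.1]
Bounding box: (-23.2,-28.6) to (2.4,28.1)

(-23.2,-28.6) to (2.4,28.1)


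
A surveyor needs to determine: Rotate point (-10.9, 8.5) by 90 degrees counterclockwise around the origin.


90° CCW: (x,y) -> (-y, x)
(-10.9,8.5) -> (-8.5, -10.9)

(-8.5, -10.9)


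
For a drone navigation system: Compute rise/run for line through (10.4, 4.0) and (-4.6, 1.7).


slope = (y2-y1)/(x2-x1) = (1.7-4)/((-4.6)-10.4) = (-2.3)/(-15) = 0.1533

0.1533


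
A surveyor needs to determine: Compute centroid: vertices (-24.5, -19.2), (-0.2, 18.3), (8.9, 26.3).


Centroid = ((x_A+x_B+x_C)/3, (y_A+y_B+y_C)/3)
= (((-24.5)+(-0.2)+8.9)/3, ((-19.2)+18.3+26.3)/3)
= (-5.2667, 8.4667)

(-5.2667, 8.4667)


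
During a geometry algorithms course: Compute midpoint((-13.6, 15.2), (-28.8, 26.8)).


M = (((-13.6)+(-28.8))/2, (15.2+26.8)/2)
= (-21.2, 21)

(-21.2, 21)


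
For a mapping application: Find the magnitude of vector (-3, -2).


|u| = sqrt((-3)^2 + (-2)^2) = sqrt(13) = 3.6056

3.6056


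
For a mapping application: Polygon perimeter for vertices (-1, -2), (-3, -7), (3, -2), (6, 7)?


Sides: (-1, -2)->(-3, -7): sqrt(29) = 5.385165, (-3, -7)->(3, -2): sqrt(61) = 7.81025, (3, -2)->(6, 7): sqrt(90) = 9.486833, (6, 7)->(-1, -2): sqrt(130) = 11.401754
Sum = 34.084002
Perimeter = 34.084

34.084


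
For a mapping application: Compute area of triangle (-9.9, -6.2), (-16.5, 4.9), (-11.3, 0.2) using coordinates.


Area = |x_A(y_B-y_C) + x_B(y_C-y_A) + x_C(y_A-y_B)|/2
= |(-46.53) + (-105.6) + 125.43|/2
= 26.7/2 = 13.35

13.35


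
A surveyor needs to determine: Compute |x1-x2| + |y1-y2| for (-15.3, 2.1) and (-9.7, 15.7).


|(-15.3)-(-9.7)| + |2.1-15.7| = 5.6 + 13.6 = 19.2

19.2


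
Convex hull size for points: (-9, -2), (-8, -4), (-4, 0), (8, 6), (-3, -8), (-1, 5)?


Convex hull vertices (CCW): (-9, -2), (-8, -4), (-3, -8), (8, 6), (-1, 5)
Count = 5

5


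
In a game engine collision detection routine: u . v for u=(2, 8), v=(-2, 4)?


u . v = u_x*v_x + u_y*v_y = 2*(-2) + 8*4
= (-4) + 32 = 28

28


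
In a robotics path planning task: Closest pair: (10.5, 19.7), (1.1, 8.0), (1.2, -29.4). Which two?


d(P0,P1) = 15.0083, d(P0,P2) = 49.973, d(P1,P2) = 37.4001
Closest: P0 and P1

Closest pair: (10.5, 19.7) and (1.1, 8.0), distance = 15.0083


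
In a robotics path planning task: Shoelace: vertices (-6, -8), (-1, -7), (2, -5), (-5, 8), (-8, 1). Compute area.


Shoelace sum: ((-6)*(-7) - (-1)*(-8)) + ((-1)*(-5) - 2*(-7)) + (2*8 - (-5)*(-5)) + ((-5)*1 - (-8)*8) + ((-8)*(-8) - (-6)*1)
= 173
Area = |173|/2 = 86.5

86.5


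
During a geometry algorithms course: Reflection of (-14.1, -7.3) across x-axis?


Reflection over x-axis: (x,y) -> (x,-y)
(-14.1, -7.3) -> (-14.1, 7.3)

(-14.1, 7.3)


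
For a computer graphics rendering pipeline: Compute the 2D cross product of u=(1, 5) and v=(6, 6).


u x v = u_x*v_y - u_y*v_x = 1*6 - 5*6
= 6 - 30 = -24

-24


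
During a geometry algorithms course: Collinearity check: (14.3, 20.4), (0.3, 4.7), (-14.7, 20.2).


Cross product: (0.3-14.3)*(20.2-20.4) - (4.7-20.4)*((-14.7)-14.3)
= -452.5

No, not collinear


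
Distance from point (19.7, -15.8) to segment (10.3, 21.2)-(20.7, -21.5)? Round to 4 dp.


Project P onto AB: t = 0.8686 (clamped to [0,1])
Closest point on segment: (19.3335, -15.8893)
Distance: 0.3773

0.3773


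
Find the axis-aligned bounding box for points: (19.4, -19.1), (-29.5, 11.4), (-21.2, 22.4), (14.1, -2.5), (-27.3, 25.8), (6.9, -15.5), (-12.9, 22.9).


x range: [-29.5, 19.4]
y range: [-19.1, 25.8]
Bounding box: (-29.5,-19.1) to (19.4,25.8)

(-29.5,-19.1) to (19.4,25.8)


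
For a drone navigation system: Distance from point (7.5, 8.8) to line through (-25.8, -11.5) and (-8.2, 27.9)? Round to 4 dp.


|cross product| = 954.74
|line direction| = sqrt(1862.12) = 43.1523
Distance = 954.74/sqrt(1862.12) = 22.1249

22.1249


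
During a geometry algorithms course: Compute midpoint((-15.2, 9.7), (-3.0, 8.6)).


M = (((-15.2)+(-3))/2, (9.7+8.6)/2)
= (-9.1, 9.15)

(-9.1, 9.15)


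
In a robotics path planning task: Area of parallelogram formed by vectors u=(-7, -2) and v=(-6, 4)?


|u x v| = |(-7)*4 - (-2)*(-6)|
= |(-28) - 12| = 40

40


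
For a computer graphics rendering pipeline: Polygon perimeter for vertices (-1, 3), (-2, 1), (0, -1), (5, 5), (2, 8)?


Sides: (-1, 3)->(-2, 1): sqrt(5) = 2.236068, (-2, 1)->(0, -1): sqrt(8) = 2.828427, (0, -1)->(5, 5): sqrt(61) = 7.81025, (5, 5)->(2, 8): sqrt(18) = 4.242641, (2, 8)->(-1, 3): sqrt(34) = 5.830952
Sum = 22.948338
Perimeter = 22.9483

22.9483


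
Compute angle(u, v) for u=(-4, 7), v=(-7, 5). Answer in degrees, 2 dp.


u.v = 63, |u| = sqrt(65) = 8.0623, |v| = sqrt(74) = 8.6023
cos(theta) = u.v/(|u||v|) = 63/sqrt(4810) = 0.908381
theta = acos(0.908381) = 24.72 degrees

24.72 degrees


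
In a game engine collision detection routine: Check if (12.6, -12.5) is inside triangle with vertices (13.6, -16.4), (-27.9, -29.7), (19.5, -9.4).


Cross products: AB x AP = -175.15, BC x BP = -6.87, CA x CP = -30.01
All same sign? yes

Yes, inside


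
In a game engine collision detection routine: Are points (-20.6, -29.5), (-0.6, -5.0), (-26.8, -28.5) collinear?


Cross product: ((-0.6)-(-20.6))*((-28.5)-(-29.5)) - ((-5)-(-29.5))*((-26.8)-(-20.6))
= 171.9

No, not collinear


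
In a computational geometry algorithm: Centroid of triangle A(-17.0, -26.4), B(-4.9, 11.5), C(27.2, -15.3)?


Centroid = ((x_A+x_B+x_C)/3, (y_A+y_B+y_C)/3)
= (((-17)+(-4.9)+27.2)/3, ((-26.4)+11.5+(-15.3))/3)
= (1.7667, -10.0667)

(1.7667, -10.0667)


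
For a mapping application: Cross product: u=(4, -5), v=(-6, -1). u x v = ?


u x v = u_x*v_y - u_y*v_x = 4*(-1) - (-5)*(-6)
= (-4) - 30 = -34

-34


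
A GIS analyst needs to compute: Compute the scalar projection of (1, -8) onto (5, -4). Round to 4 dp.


u.v = 37, |v| = sqrt(41) = 6.4031
Scalar projection = u.v / |v| = 37 / sqrt(41) = 5.7784

5.7784


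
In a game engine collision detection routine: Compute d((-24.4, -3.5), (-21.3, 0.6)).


dx=3.1, dy=4.1
d^2 = 3.1^2 + 4.1^2 = 26.42
d = sqrt(26.42) = 5.14

5.14


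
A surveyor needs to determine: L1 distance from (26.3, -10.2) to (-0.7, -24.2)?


|26.3-(-0.7)| + |(-10.2)-(-24.2)| = 27 + 14 = 41

41


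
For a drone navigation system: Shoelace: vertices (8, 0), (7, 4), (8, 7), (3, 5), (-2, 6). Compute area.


Shoelace sum: (8*4 - 7*0) + (7*7 - 8*4) + (8*5 - 3*7) + (3*6 - (-2)*5) + ((-2)*0 - 8*6)
= 48
Area = |48|/2 = 24

24


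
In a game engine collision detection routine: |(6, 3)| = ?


|u| = sqrt(6^2 + 3^2) = sqrt(45) = 6.7082

6.7082


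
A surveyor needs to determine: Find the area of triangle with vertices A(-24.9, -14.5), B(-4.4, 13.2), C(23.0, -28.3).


Area = |x_A(y_B-y_C) + x_B(y_C-y_A) + x_C(y_A-y_B)|/2
= |(-1033.35) + 60.72 + (-637.1)|/2
= 1609.73/2 = 804.865

804.865


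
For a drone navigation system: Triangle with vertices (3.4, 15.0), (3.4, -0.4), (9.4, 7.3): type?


Side lengths squared: AB^2=237.16, BC^2=95.29, CA^2=95.29
Sorted: [95.29, 95.29, 237.16]
By sides: Isosceles, By angles: Obtuse

Isosceles, Obtuse


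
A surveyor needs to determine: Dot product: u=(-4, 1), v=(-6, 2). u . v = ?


u . v = u_x*v_x + u_y*v_y = (-4)*(-6) + 1*2
= 24 + 2 = 26

26


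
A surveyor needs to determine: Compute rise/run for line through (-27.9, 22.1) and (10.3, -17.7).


slope = (y2-y1)/(x2-x1) = ((-17.7)-22.1)/(10.3-(-27.9)) = (-39.8)/38.2 = -1.0419

-1.0419


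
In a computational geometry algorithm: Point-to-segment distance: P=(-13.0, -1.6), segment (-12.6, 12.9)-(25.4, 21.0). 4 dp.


Project P onto AB: t = 0 (clamped to [0,1])
Closest point on segment: (-12.6, 12.9)
Distance: 14.5055

14.5055


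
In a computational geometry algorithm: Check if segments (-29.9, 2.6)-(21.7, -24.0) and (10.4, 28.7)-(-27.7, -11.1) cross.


Cross products: d1=-609.53, d2=2457.61, d3=2418.74, d4=-648.4
d1*d2 < 0 and d3*d4 < 0? yes

Yes, they intersect


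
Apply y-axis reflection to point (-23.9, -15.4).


Reflection over y-axis: (x,y) -> (-x,y)
(-23.9, -15.4) -> (23.9, -15.4)

(23.9, -15.4)


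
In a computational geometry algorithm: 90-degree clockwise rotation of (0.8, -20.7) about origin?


90° CW: (x,y) -> (y, -x)
(0.8,-20.7) -> (-20.7, -0.8)

(-20.7, -0.8)


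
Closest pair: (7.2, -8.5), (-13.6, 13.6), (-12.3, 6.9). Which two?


d(P0,P1) = 30.3488, d(P0,P2) = 24.8477, d(P1,P2) = 6.825
Closest: P1 and P2

Closest pair: (-13.6, 13.6) and (-12.3, 6.9), distance = 6.825


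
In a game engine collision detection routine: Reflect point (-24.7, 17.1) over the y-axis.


Reflection over y-axis: (x,y) -> (-x,y)
(-24.7, 17.1) -> (24.7, 17.1)

(24.7, 17.1)


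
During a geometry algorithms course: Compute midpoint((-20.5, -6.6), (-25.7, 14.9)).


M = (((-20.5)+(-25.7))/2, ((-6.6)+14.9)/2)
= (-23.1, 4.15)

(-23.1, 4.15)


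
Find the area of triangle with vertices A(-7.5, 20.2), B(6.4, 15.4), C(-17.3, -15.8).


Area = |x_A(y_B-y_C) + x_B(y_C-y_A) + x_C(y_A-y_B)|/2
= |(-234) + (-230.4) + (-83.04)|/2
= 547.44/2 = 273.72

273.72


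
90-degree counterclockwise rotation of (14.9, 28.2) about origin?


90° CCW: (x,y) -> (-y, x)
(14.9,28.2) -> (-28.2, 14.9)

(-28.2, 14.9)


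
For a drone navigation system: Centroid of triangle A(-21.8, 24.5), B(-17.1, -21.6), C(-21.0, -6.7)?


Centroid = ((x_A+x_B+x_C)/3, (y_A+y_B+y_C)/3)
= (((-21.8)+(-17.1)+(-21))/3, (24.5+(-21.6)+(-6.7))/3)
= (-19.9667, -1.2667)

(-19.9667, -1.2667)


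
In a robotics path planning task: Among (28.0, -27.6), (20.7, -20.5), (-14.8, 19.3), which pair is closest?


d(P0,P1) = 10.1833, d(P0,P2) = 63.4937, d(P1,P2) = 53.3319
Closest: P0 and P1

Closest pair: (28.0, -27.6) and (20.7, -20.5), distance = 10.1833


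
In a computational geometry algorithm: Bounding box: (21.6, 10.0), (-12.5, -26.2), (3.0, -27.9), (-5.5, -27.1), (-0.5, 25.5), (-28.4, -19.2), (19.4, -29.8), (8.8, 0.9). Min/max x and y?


x range: [-28.4, 21.6]
y range: [-29.8, 25.5]
Bounding box: (-28.4,-29.8) to (21.6,25.5)

(-28.4,-29.8) to (21.6,25.5)


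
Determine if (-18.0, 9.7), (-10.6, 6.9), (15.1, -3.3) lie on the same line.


Cross product: ((-10.6)-(-18))*((-3.3)-9.7) - (6.9-9.7)*(15.1-(-18))
= -3.52

No, not collinear


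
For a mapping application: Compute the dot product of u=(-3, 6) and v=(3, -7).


u . v = u_x*v_x + u_y*v_y = (-3)*3 + 6*(-7)
= (-9) + (-42) = -51

-51


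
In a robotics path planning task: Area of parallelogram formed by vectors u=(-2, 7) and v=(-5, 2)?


|u x v| = |(-2)*2 - 7*(-5)|
= |(-4) - (-35)| = 31

31


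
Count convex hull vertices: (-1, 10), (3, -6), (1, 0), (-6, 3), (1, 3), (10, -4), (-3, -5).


Convex hull vertices (CCW): (-6, 3), (-3, -5), (3, -6), (10, -4), (-1, 10)
Count = 5

5


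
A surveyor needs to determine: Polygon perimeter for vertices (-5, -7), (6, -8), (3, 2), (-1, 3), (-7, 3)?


Sides: (-5, -7)->(6, -8): sqrt(122) = 11.045361, (6, -8)->(3, 2): sqrt(109) = 10.440307, (3, 2)->(-1, 3): sqrt(17) = 4.123106, (-1, 3)->(-7, 3): sqrt(36) = 6, (-7, 3)->(-5, -7): sqrt(104) = 10.198039
Sum = 41.806813
Perimeter = 41.8068

41.8068


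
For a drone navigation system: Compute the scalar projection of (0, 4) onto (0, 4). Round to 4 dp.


u.v = 16, |v| = sqrt(16) = 4
Scalar projection = u.v / |v| = 16 / sqrt(16) = 4

4


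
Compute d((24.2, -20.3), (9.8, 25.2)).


dx=-14.4, dy=45.5
d^2 = (-14.4)^2 + 45.5^2 = 2277.61
d = sqrt(2277.61) = 47.7243

47.7243


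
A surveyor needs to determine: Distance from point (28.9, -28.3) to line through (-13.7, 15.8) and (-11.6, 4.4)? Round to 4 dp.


|cross product| = 393.03
|line direction| = sqrt(134.37) = 11.5918
Distance = 393.03/sqrt(134.37) = 33.9058

33.9058


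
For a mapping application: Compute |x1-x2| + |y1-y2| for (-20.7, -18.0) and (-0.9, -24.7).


|(-20.7)-(-0.9)| + |(-18)-(-24.7)| = 19.8 + 6.7 = 26.5

26.5


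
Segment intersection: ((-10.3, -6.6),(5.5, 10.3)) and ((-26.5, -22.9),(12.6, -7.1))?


Cross products: d1=381.37, d2=792.52, d3=16.24, d4=-394.91
d1*d2 < 0 and d3*d4 < 0? no

No, they don't intersect


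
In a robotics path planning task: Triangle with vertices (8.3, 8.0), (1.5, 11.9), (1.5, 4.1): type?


Side lengths squared: AB^2=61.45, BC^2=60.84, CA^2=61.45
Sorted: [60.84, 61.45, 61.45]
By sides: Isosceles, By angles: Acute

Isosceles, Acute


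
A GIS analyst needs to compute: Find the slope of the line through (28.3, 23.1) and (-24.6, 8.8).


slope = (y2-y1)/(x2-x1) = (8.8-23.1)/((-24.6)-28.3) = (-14.3)/(-52.9) = 0.2703

0.2703


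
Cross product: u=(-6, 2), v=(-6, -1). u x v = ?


u x v = u_x*v_y - u_y*v_x = (-6)*(-1) - 2*(-6)
= 6 - (-12) = 18

18


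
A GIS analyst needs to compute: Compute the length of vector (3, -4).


|u| = sqrt(3^2 + (-4)^2) = sqrt(25) = 5

5


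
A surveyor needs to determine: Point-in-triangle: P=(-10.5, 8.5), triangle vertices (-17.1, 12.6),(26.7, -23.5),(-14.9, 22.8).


Cross products: AB x AP = 58.68, BC x BP = 391.16, CA x CP = 76.34
All same sign? yes

Yes, inside


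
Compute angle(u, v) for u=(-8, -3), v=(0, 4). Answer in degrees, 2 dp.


u.v = -12, |u| = sqrt(73) = 8.544, |v| = sqrt(16) = 4
cos(theta) = u.v/(|u||v|) = -12/sqrt(1168) = -0.351123
theta = acos(-0.351123) = 110.56 degrees

110.56 degrees


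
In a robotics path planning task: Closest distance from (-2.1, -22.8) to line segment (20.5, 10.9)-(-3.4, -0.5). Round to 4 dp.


Project P onto AB: t = 1 (clamped to [0,1])
Closest point on segment: (-3.4, -0.5)
Distance: 22.3379

22.3379


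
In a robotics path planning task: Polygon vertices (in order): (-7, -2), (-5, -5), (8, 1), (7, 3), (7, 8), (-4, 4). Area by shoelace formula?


Shoelace sum: ((-7)*(-5) - (-5)*(-2)) + ((-5)*1 - 8*(-5)) + (8*3 - 7*1) + (7*8 - 7*3) + (7*4 - (-4)*8) + ((-4)*(-2) - (-7)*4)
= 208
Area = |208|/2 = 104

104


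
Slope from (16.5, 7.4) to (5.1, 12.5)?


slope = (y2-y1)/(x2-x1) = (12.5-7.4)/(5.1-16.5) = 5.1/(-11.4) = -0.4474

-0.4474


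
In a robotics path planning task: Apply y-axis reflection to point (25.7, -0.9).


Reflection over y-axis: (x,y) -> (-x,y)
(25.7, -0.9) -> (-25.7, -0.9)

(-25.7, -0.9)


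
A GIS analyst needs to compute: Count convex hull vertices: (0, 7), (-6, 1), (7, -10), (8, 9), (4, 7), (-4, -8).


Convex hull vertices (CCW): (-6, 1), (-4, -8), (7, -10), (8, 9), (0, 7)
Count = 5

5


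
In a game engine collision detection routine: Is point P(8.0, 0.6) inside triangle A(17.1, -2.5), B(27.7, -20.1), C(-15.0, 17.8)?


Cross products: AB x AP = -127.3, BC x BP = -137.26, CA x CP = -85.22
All same sign? yes

Yes, inside


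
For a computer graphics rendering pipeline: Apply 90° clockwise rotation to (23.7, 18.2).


90° CW: (x,y) -> (y, -x)
(23.7,18.2) -> (18.2, -23.7)

(18.2, -23.7)


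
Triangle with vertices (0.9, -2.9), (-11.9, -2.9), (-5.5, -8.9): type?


Side lengths squared: AB^2=163.84, BC^2=76.96, CA^2=76.96
Sorted: [76.96, 76.96, 163.84]
By sides: Isosceles, By angles: Obtuse

Isosceles, Obtuse


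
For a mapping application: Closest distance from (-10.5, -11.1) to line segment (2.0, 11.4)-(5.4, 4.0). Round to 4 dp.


Project P onto AB: t = 1 (clamped to [0,1])
Closest point on segment: (5.4, 4)
Distance: 21.9276

21.9276


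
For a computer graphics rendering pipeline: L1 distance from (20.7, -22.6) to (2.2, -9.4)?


|20.7-2.2| + |(-22.6)-(-9.4)| = 18.5 + 13.2 = 31.7

31.7


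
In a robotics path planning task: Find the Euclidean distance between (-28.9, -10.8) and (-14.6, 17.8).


dx=14.3, dy=28.6
d^2 = 14.3^2 + 28.6^2 = 1022.45
d = sqrt(1022.45) = 31.9758

31.9758


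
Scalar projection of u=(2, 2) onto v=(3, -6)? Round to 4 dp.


u.v = -6, |v| = sqrt(45) = 6.7082
Scalar projection = u.v / |v| = -6 / sqrt(45) = -0.8944

-0.8944


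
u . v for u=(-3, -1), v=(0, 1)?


u . v = u_x*v_x + u_y*v_y = (-3)*0 + (-1)*1
= 0 + (-1) = -1

-1


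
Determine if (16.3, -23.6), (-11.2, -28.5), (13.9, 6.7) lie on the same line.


Cross product: ((-11.2)-16.3)*(6.7-(-23.6)) - ((-28.5)-(-23.6))*(13.9-16.3)
= -845.01

No, not collinear


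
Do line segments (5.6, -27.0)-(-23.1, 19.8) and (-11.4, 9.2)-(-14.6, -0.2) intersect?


Cross products: d1=275.64, d2=-143.9, d3=-243.34, d4=176.2
d1*d2 < 0 and d3*d4 < 0? yes

Yes, they intersect


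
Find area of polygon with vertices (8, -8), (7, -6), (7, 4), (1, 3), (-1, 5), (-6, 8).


Shoelace sum: (8*(-6) - 7*(-8)) + (7*4 - 7*(-6)) + (7*3 - 1*4) + (1*5 - (-1)*3) + ((-1)*8 - (-6)*5) + ((-6)*(-8) - 8*8)
= 109
Area = |109|/2 = 54.5

54.5


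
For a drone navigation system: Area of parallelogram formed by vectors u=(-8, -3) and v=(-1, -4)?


|u x v| = |(-8)*(-4) - (-3)*(-1)|
= |32 - 3| = 29

29


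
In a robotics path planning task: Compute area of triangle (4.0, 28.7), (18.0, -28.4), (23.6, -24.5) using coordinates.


Area = |x_A(y_B-y_C) + x_B(y_C-y_A) + x_C(y_A-y_B)|/2
= |(-15.6) + (-957.6) + 1347.56|/2
= 374.36/2 = 187.18

187.18


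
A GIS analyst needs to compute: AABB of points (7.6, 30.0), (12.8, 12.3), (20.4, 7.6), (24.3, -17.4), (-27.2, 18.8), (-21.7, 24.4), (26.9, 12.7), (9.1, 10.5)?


x range: [-27.2, 26.9]
y range: [-17.4, 30]
Bounding box: (-27.2,-17.4) to (26.9,30)

(-27.2,-17.4) to (26.9,30)


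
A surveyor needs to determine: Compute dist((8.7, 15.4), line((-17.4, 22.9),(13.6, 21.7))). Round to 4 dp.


|cross product| = 201.18
|line direction| = sqrt(962.44) = 31.0232
Distance = 201.18/sqrt(962.44) = 6.4848

6.4848


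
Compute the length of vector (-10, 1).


|u| = sqrt((-10)^2 + 1^2) = sqrt(101) = 10.0499

10.0499


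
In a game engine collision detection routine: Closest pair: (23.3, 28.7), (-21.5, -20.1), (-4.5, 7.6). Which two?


d(P0,P1) = 66.2456, d(P0,P2) = 34.9006, d(P1,P2) = 32.5006
Closest: P1 and P2

Closest pair: (-21.5, -20.1) and (-4.5, 7.6), distance = 32.5006


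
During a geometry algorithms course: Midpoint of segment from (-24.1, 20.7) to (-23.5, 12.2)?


M = (((-24.1)+(-23.5))/2, (20.7+12.2)/2)
= (-23.8, 16.45)

(-23.8, 16.45)


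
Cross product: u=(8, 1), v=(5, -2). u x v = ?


u x v = u_x*v_y - u_y*v_x = 8*(-2) - 1*5
= (-16) - 5 = -21

-21


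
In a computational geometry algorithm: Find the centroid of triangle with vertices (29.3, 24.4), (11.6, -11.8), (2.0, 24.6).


Centroid = ((x_A+x_B+x_C)/3, (y_A+y_B+y_C)/3)
= ((29.3+11.6+2)/3, (24.4+(-11.8)+24.6)/3)
= (14.3, 12.4)

(14.3, 12.4)


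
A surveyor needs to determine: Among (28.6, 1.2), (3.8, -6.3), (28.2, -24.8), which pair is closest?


d(P0,P1) = 25.9093, d(P0,P2) = 26.0031, d(P1,P2) = 30.6204
Closest: P0 and P1

Closest pair: (28.6, 1.2) and (3.8, -6.3), distance = 25.9093


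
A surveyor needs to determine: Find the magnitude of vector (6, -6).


|u| = sqrt(6^2 + (-6)^2) = sqrt(72) = 8.4853

8.4853


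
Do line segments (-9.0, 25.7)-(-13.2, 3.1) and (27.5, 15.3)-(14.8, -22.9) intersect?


Cross products: d1=-1526.38, d2=-1399.8, d3=868.58, d4=742
d1*d2 < 0 and d3*d4 < 0? no

No, they don't intersect


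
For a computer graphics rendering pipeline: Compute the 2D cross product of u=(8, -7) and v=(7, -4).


u x v = u_x*v_y - u_y*v_x = 8*(-4) - (-7)*7
= (-32) - (-49) = 17

17


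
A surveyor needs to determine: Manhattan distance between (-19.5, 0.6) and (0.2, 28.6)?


|(-19.5)-0.2| + |0.6-28.6| = 19.7 + 28 = 47.7

47.7


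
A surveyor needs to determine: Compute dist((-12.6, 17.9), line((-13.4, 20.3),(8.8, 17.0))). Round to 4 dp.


|cross product| = 50.64
|line direction| = sqrt(503.73) = 22.4439
Distance = 50.64/sqrt(503.73) = 2.2563

2.2563


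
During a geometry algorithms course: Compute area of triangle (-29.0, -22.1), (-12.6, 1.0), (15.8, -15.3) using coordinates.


Area = |x_A(y_B-y_C) + x_B(y_C-y_A) + x_C(y_A-y_B)|/2
= |(-472.7) + (-85.68) + (-364.98)|/2
= 923.36/2 = 461.68

461.68


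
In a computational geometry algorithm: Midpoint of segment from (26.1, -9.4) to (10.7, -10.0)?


M = ((26.1+10.7)/2, ((-9.4)+(-10))/2)
= (18.4, -9.7)

(18.4, -9.7)


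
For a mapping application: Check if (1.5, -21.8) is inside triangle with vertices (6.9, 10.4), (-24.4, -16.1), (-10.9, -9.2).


Cross products: AB x AP = 864.76, BC x BP = -255.66, CA x CP = -467.32
All same sign? no

No, outside


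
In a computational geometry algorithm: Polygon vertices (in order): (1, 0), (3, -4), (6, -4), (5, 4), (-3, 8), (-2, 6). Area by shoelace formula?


Shoelace sum: (1*(-4) - 3*0) + (3*(-4) - 6*(-4)) + (6*4 - 5*(-4)) + (5*8 - (-3)*4) + ((-3)*6 - (-2)*8) + ((-2)*0 - 1*6)
= 96
Area = |96|/2 = 48

48


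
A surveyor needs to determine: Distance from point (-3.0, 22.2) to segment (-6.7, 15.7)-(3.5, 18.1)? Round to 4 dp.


Project P onto AB: t = 0.4858 (clamped to [0,1])
Closest point on segment: (-1.7449, 16.8659)
Distance: 5.4798

5.4798


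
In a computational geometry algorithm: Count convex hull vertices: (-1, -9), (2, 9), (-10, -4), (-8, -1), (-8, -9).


Convex hull vertices (CCW): (-10, -4), (-8, -9), (-1, -9), (2, 9), (-8, -1)
Count = 5

5


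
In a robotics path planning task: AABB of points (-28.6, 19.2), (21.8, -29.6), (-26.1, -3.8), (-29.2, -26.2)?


x range: [-29.2, 21.8]
y range: [-29.6, 19.2]
Bounding box: (-29.2,-29.6) to (21.8,19.2)

(-29.2,-29.6) to (21.8,19.2)
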